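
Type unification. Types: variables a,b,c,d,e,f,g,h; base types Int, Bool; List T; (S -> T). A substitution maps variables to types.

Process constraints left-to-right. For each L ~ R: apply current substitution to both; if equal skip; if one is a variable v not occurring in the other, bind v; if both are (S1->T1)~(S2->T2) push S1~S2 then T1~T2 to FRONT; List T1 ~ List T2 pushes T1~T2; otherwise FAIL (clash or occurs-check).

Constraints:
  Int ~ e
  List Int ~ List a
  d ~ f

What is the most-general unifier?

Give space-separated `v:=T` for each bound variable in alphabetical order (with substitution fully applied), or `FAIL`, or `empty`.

step 1: unify Int ~ e  [subst: {-} | 2 pending]
  bind e := Int
step 2: unify List Int ~ List a  [subst: {e:=Int} | 1 pending]
  -> decompose List: push Int~a
step 3: unify Int ~ a  [subst: {e:=Int} | 1 pending]
  bind a := Int
step 4: unify d ~ f  [subst: {e:=Int, a:=Int} | 0 pending]
  bind d := f

Answer: a:=Int d:=f e:=Int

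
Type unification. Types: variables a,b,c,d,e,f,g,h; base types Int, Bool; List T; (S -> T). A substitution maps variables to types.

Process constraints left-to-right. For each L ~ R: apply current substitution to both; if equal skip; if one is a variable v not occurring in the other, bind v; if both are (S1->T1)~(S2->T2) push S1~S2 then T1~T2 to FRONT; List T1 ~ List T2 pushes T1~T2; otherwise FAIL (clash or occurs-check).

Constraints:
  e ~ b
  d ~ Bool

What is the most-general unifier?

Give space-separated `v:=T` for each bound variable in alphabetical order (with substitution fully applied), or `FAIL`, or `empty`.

Answer: d:=Bool e:=b

Derivation:
step 1: unify e ~ b  [subst: {-} | 1 pending]
  bind e := b
step 2: unify d ~ Bool  [subst: {e:=b} | 0 pending]
  bind d := Bool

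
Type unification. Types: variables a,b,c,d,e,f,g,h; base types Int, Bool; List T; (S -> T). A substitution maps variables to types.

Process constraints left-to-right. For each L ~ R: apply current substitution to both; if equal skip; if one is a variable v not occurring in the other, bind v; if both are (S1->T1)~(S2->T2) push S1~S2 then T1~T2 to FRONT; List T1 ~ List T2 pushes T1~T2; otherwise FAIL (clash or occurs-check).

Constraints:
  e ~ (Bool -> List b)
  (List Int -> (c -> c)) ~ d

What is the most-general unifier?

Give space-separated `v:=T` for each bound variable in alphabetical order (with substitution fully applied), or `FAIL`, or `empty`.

Answer: d:=(List Int -> (c -> c)) e:=(Bool -> List b)

Derivation:
step 1: unify e ~ (Bool -> List b)  [subst: {-} | 1 pending]
  bind e := (Bool -> List b)
step 2: unify (List Int -> (c -> c)) ~ d  [subst: {e:=(Bool -> List b)} | 0 pending]
  bind d := (List Int -> (c -> c))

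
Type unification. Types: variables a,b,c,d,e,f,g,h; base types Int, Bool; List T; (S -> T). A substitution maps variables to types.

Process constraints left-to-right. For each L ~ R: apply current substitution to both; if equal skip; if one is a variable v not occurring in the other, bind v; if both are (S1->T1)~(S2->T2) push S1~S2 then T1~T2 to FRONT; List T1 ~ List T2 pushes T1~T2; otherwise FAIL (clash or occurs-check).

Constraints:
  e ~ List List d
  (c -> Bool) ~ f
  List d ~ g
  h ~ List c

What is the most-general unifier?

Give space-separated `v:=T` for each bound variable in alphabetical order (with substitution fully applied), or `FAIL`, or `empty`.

step 1: unify e ~ List List d  [subst: {-} | 3 pending]
  bind e := List List d
step 2: unify (c -> Bool) ~ f  [subst: {e:=List List d} | 2 pending]
  bind f := (c -> Bool)
step 3: unify List d ~ g  [subst: {e:=List List d, f:=(c -> Bool)} | 1 pending]
  bind g := List d
step 4: unify h ~ List c  [subst: {e:=List List d, f:=(c -> Bool), g:=List d} | 0 pending]
  bind h := List c

Answer: e:=List List d f:=(c -> Bool) g:=List d h:=List c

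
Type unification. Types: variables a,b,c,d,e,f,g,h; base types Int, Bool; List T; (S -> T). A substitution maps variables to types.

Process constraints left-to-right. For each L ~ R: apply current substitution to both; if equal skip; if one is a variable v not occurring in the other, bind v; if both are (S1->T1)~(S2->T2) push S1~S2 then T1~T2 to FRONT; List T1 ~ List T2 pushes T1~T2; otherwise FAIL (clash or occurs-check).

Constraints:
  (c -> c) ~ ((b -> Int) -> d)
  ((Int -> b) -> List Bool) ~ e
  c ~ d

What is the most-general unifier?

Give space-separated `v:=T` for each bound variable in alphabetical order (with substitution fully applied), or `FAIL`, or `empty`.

step 1: unify (c -> c) ~ ((b -> Int) -> d)  [subst: {-} | 2 pending]
  -> decompose arrow: push c~(b -> Int), c~d
step 2: unify c ~ (b -> Int)  [subst: {-} | 3 pending]
  bind c := (b -> Int)
step 3: unify (b -> Int) ~ d  [subst: {c:=(b -> Int)} | 2 pending]
  bind d := (b -> Int)
step 4: unify ((Int -> b) -> List Bool) ~ e  [subst: {c:=(b -> Int), d:=(b -> Int)} | 1 pending]
  bind e := ((Int -> b) -> List Bool)
step 5: unify (b -> Int) ~ (b -> Int)  [subst: {c:=(b -> Int), d:=(b -> Int), e:=((Int -> b) -> List Bool)} | 0 pending]
  -> identical, skip

Answer: c:=(b -> Int) d:=(b -> Int) e:=((Int -> b) -> List Bool)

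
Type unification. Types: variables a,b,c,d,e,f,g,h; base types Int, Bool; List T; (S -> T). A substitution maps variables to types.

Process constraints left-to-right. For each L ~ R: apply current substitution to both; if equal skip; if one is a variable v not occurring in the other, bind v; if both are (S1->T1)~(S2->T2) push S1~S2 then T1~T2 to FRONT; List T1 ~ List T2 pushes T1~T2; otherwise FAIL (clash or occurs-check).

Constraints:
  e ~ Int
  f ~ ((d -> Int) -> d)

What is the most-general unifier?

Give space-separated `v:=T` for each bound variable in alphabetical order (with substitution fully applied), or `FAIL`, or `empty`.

step 1: unify e ~ Int  [subst: {-} | 1 pending]
  bind e := Int
step 2: unify f ~ ((d -> Int) -> d)  [subst: {e:=Int} | 0 pending]
  bind f := ((d -> Int) -> d)

Answer: e:=Int f:=((d -> Int) -> d)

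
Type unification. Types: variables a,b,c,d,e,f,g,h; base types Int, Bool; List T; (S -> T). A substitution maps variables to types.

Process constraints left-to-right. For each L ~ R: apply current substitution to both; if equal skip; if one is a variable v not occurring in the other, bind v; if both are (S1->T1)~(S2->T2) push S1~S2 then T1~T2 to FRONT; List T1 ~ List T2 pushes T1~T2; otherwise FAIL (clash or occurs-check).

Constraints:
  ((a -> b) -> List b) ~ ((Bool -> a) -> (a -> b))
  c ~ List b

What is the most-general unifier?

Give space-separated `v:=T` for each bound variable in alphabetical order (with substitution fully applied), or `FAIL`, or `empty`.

Answer: FAIL

Derivation:
step 1: unify ((a -> b) -> List b) ~ ((Bool -> a) -> (a -> b))  [subst: {-} | 1 pending]
  -> decompose arrow: push (a -> b)~(Bool -> a), List b~(a -> b)
step 2: unify (a -> b) ~ (Bool -> a)  [subst: {-} | 2 pending]
  -> decompose arrow: push a~Bool, b~a
step 3: unify a ~ Bool  [subst: {-} | 3 pending]
  bind a := Bool
step 4: unify b ~ Bool  [subst: {a:=Bool} | 2 pending]
  bind b := Bool
step 5: unify List Bool ~ (Bool -> Bool)  [subst: {a:=Bool, b:=Bool} | 1 pending]
  clash: List Bool vs (Bool -> Bool)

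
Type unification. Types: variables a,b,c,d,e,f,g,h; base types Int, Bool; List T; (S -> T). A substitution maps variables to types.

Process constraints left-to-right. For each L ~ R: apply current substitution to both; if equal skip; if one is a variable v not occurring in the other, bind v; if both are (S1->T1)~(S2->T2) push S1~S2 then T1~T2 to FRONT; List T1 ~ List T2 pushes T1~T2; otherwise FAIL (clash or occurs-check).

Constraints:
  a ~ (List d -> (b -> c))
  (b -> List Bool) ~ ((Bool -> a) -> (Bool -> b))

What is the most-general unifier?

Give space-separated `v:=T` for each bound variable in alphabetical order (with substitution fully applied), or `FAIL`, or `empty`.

Answer: FAIL

Derivation:
step 1: unify a ~ (List d -> (b -> c))  [subst: {-} | 1 pending]
  bind a := (List d -> (b -> c))
step 2: unify (b -> List Bool) ~ ((Bool -> (List d -> (b -> c))) -> (Bool -> b))  [subst: {a:=(List d -> (b -> c))} | 0 pending]
  -> decompose arrow: push b~(Bool -> (List d -> (b -> c))), List Bool~(Bool -> b)
step 3: unify b ~ (Bool -> (List d -> (b -> c)))  [subst: {a:=(List d -> (b -> c))} | 1 pending]
  occurs-check fail: b in (Bool -> (List d -> (b -> c)))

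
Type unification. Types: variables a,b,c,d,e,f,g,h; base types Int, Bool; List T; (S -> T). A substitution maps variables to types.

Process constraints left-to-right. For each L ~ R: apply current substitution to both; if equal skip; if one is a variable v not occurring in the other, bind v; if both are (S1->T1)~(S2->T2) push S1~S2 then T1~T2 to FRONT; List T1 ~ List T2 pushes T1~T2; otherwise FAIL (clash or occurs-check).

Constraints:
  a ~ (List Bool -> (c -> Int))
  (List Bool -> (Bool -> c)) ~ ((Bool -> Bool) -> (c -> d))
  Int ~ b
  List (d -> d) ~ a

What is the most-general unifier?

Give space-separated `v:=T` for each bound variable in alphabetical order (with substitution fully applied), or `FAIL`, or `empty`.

step 1: unify a ~ (List Bool -> (c -> Int))  [subst: {-} | 3 pending]
  bind a := (List Bool -> (c -> Int))
step 2: unify (List Bool -> (Bool -> c)) ~ ((Bool -> Bool) -> (c -> d))  [subst: {a:=(List Bool -> (c -> Int))} | 2 pending]
  -> decompose arrow: push List Bool~(Bool -> Bool), (Bool -> c)~(c -> d)
step 3: unify List Bool ~ (Bool -> Bool)  [subst: {a:=(List Bool -> (c -> Int))} | 3 pending]
  clash: List Bool vs (Bool -> Bool)

Answer: FAIL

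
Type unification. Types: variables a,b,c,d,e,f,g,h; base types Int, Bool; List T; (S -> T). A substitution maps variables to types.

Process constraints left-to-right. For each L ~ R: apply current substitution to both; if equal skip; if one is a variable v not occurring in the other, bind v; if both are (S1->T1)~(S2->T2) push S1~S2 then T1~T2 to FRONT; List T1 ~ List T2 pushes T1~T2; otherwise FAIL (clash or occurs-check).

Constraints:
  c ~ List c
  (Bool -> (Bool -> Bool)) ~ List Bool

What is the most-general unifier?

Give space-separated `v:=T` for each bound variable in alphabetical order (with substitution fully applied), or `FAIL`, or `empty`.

step 1: unify c ~ List c  [subst: {-} | 1 pending]
  occurs-check fail: c in List c

Answer: FAIL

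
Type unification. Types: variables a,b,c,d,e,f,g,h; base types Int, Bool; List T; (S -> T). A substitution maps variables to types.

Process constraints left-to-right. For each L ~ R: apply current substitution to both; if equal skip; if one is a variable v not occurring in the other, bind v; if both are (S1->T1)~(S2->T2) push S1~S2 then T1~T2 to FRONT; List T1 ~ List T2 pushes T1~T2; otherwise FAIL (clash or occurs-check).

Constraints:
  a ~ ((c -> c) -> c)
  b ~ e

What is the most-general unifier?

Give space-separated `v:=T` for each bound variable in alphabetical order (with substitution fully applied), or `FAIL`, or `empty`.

step 1: unify a ~ ((c -> c) -> c)  [subst: {-} | 1 pending]
  bind a := ((c -> c) -> c)
step 2: unify b ~ e  [subst: {a:=((c -> c) -> c)} | 0 pending]
  bind b := e

Answer: a:=((c -> c) -> c) b:=e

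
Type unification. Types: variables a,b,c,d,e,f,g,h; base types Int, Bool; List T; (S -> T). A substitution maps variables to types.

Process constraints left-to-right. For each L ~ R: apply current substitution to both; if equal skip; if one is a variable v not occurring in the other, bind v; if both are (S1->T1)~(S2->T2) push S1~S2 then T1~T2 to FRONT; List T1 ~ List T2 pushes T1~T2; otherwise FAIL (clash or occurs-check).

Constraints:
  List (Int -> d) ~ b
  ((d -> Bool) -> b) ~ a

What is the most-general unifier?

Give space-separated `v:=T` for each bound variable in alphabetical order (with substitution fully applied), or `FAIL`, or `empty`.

Answer: a:=((d -> Bool) -> List (Int -> d)) b:=List (Int -> d)

Derivation:
step 1: unify List (Int -> d) ~ b  [subst: {-} | 1 pending]
  bind b := List (Int -> d)
step 2: unify ((d -> Bool) -> List (Int -> d)) ~ a  [subst: {b:=List (Int -> d)} | 0 pending]
  bind a := ((d -> Bool) -> List (Int -> d))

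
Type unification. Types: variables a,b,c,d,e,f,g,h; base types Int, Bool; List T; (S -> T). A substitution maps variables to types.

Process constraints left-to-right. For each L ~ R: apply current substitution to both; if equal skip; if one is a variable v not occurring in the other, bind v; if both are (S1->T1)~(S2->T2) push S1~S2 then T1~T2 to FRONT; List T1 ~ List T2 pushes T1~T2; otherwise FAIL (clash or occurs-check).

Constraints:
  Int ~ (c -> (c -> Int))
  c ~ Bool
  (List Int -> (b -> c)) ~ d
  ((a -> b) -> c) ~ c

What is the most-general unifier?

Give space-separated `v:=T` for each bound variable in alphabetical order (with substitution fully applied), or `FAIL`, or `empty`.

Answer: FAIL

Derivation:
step 1: unify Int ~ (c -> (c -> Int))  [subst: {-} | 3 pending]
  clash: Int vs (c -> (c -> Int))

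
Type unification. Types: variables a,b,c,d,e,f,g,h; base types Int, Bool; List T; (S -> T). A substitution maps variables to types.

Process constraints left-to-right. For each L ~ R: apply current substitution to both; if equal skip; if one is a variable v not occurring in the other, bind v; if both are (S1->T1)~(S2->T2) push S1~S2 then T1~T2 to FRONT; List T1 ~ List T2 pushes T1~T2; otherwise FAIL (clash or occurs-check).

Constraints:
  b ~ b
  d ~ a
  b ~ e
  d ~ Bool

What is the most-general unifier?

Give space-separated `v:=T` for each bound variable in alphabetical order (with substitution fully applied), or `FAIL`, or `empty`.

Answer: a:=Bool b:=e d:=Bool

Derivation:
step 1: unify b ~ b  [subst: {-} | 3 pending]
  -> identical, skip
step 2: unify d ~ a  [subst: {-} | 2 pending]
  bind d := a
step 3: unify b ~ e  [subst: {d:=a} | 1 pending]
  bind b := e
step 4: unify a ~ Bool  [subst: {d:=a, b:=e} | 0 pending]
  bind a := Bool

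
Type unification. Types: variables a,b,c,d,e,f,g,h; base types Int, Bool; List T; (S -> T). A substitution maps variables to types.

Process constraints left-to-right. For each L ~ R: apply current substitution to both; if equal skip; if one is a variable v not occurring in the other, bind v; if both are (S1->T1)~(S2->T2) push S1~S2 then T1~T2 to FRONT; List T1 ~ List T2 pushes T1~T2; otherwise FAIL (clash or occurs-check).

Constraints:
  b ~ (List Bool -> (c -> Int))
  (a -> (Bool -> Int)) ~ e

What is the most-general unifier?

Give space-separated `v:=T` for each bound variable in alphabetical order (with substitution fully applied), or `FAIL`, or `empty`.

Answer: b:=(List Bool -> (c -> Int)) e:=(a -> (Bool -> Int))

Derivation:
step 1: unify b ~ (List Bool -> (c -> Int))  [subst: {-} | 1 pending]
  bind b := (List Bool -> (c -> Int))
step 2: unify (a -> (Bool -> Int)) ~ e  [subst: {b:=(List Bool -> (c -> Int))} | 0 pending]
  bind e := (a -> (Bool -> Int))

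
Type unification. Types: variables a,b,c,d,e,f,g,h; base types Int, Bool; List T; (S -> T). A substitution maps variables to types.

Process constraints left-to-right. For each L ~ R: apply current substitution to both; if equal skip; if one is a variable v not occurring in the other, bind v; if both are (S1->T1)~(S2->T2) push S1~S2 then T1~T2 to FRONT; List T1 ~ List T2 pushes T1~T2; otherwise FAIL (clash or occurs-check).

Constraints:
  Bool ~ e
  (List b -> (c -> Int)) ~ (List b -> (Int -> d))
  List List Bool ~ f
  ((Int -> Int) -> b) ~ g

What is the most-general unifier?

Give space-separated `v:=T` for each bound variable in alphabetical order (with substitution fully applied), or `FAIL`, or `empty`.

Answer: c:=Int d:=Int e:=Bool f:=List List Bool g:=((Int -> Int) -> b)

Derivation:
step 1: unify Bool ~ e  [subst: {-} | 3 pending]
  bind e := Bool
step 2: unify (List b -> (c -> Int)) ~ (List b -> (Int -> d))  [subst: {e:=Bool} | 2 pending]
  -> decompose arrow: push List b~List b, (c -> Int)~(Int -> d)
step 3: unify List b ~ List b  [subst: {e:=Bool} | 3 pending]
  -> identical, skip
step 4: unify (c -> Int) ~ (Int -> d)  [subst: {e:=Bool} | 2 pending]
  -> decompose arrow: push c~Int, Int~d
step 5: unify c ~ Int  [subst: {e:=Bool} | 3 pending]
  bind c := Int
step 6: unify Int ~ d  [subst: {e:=Bool, c:=Int} | 2 pending]
  bind d := Int
step 7: unify List List Bool ~ f  [subst: {e:=Bool, c:=Int, d:=Int} | 1 pending]
  bind f := List List Bool
step 8: unify ((Int -> Int) -> b) ~ g  [subst: {e:=Bool, c:=Int, d:=Int, f:=List List Bool} | 0 pending]
  bind g := ((Int -> Int) -> b)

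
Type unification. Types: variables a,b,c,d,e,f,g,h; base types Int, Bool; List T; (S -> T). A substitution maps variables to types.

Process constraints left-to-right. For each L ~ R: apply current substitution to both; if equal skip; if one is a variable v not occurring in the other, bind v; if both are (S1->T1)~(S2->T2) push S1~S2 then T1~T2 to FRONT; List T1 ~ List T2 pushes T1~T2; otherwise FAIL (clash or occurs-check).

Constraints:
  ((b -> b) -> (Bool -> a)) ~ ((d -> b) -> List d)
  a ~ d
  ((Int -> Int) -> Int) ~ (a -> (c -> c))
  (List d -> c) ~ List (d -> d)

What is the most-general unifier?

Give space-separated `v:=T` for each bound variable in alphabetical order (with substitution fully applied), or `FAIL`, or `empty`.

Answer: FAIL

Derivation:
step 1: unify ((b -> b) -> (Bool -> a)) ~ ((d -> b) -> List d)  [subst: {-} | 3 pending]
  -> decompose arrow: push (b -> b)~(d -> b), (Bool -> a)~List d
step 2: unify (b -> b) ~ (d -> b)  [subst: {-} | 4 pending]
  -> decompose arrow: push b~d, b~b
step 3: unify b ~ d  [subst: {-} | 5 pending]
  bind b := d
step 4: unify d ~ d  [subst: {b:=d} | 4 pending]
  -> identical, skip
step 5: unify (Bool -> a) ~ List d  [subst: {b:=d} | 3 pending]
  clash: (Bool -> a) vs List d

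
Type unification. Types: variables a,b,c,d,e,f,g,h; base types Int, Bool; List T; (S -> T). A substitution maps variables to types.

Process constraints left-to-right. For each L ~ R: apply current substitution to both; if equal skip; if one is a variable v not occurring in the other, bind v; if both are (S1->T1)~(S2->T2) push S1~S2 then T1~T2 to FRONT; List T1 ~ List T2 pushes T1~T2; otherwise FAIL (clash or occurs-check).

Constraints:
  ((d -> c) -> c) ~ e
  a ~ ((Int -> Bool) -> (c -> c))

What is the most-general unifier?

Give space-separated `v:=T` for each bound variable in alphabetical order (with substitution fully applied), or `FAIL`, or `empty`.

step 1: unify ((d -> c) -> c) ~ e  [subst: {-} | 1 pending]
  bind e := ((d -> c) -> c)
step 2: unify a ~ ((Int -> Bool) -> (c -> c))  [subst: {e:=((d -> c) -> c)} | 0 pending]
  bind a := ((Int -> Bool) -> (c -> c))

Answer: a:=((Int -> Bool) -> (c -> c)) e:=((d -> c) -> c)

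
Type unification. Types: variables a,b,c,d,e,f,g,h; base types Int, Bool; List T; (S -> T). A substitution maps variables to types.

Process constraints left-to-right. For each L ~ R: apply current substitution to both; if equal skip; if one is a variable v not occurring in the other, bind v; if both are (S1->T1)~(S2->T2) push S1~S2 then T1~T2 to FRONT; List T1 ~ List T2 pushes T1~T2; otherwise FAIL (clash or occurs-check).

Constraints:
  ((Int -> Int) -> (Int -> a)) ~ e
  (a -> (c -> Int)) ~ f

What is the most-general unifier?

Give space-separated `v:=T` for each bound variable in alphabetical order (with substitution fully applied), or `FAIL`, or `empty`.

Answer: e:=((Int -> Int) -> (Int -> a)) f:=(a -> (c -> Int))

Derivation:
step 1: unify ((Int -> Int) -> (Int -> a)) ~ e  [subst: {-} | 1 pending]
  bind e := ((Int -> Int) -> (Int -> a))
step 2: unify (a -> (c -> Int)) ~ f  [subst: {e:=((Int -> Int) -> (Int -> a))} | 0 pending]
  bind f := (a -> (c -> Int))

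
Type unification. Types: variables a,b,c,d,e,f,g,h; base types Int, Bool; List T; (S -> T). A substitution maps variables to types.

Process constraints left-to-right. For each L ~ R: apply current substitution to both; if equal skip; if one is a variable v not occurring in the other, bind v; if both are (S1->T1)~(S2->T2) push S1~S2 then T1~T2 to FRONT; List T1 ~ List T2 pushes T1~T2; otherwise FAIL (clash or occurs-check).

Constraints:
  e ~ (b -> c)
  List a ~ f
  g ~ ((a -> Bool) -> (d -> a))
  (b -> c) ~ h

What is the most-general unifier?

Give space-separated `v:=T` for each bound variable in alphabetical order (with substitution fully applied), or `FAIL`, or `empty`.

Answer: e:=(b -> c) f:=List a g:=((a -> Bool) -> (d -> a)) h:=(b -> c)

Derivation:
step 1: unify e ~ (b -> c)  [subst: {-} | 3 pending]
  bind e := (b -> c)
step 2: unify List a ~ f  [subst: {e:=(b -> c)} | 2 pending]
  bind f := List a
step 3: unify g ~ ((a -> Bool) -> (d -> a))  [subst: {e:=(b -> c), f:=List a} | 1 pending]
  bind g := ((a -> Bool) -> (d -> a))
step 4: unify (b -> c) ~ h  [subst: {e:=(b -> c), f:=List a, g:=((a -> Bool) -> (d -> a))} | 0 pending]
  bind h := (b -> c)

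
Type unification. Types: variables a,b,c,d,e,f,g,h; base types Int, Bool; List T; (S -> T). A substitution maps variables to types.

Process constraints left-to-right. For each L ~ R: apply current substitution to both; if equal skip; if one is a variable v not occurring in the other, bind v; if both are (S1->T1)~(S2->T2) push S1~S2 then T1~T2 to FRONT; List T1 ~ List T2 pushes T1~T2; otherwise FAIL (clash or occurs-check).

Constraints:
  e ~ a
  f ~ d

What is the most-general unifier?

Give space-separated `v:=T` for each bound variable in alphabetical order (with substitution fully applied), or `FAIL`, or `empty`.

step 1: unify e ~ a  [subst: {-} | 1 pending]
  bind e := a
step 2: unify f ~ d  [subst: {e:=a} | 0 pending]
  bind f := d

Answer: e:=a f:=d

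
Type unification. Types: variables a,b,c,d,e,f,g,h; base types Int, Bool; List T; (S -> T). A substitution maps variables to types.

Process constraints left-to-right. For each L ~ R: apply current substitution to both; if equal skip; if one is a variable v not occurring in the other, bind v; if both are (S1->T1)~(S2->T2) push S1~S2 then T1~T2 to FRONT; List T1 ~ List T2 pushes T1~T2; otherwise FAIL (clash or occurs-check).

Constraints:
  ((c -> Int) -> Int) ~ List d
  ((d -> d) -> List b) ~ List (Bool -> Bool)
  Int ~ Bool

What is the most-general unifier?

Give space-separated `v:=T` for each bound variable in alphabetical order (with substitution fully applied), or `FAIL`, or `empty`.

step 1: unify ((c -> Int) -> Int) ~ List d  [subst: {-} | 2 pending]
  clash: ((c -> Int) -> Int) vs List d

Answer: FAIL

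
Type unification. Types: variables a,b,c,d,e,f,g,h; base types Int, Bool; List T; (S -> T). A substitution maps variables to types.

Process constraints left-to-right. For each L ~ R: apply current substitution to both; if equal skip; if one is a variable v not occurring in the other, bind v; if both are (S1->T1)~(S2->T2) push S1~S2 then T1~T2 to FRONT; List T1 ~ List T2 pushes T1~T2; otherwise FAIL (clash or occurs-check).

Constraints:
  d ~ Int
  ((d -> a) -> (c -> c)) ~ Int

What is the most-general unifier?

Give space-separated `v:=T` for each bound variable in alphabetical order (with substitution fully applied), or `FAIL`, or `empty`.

Answer: FAIL

Derivation:
step 1: unify d ~ Int  [subst: {-} | 1 pending]
  bind d := Int
step 2: unify ((Int -> a) -> (c -> c)) ~ Int  [subst: {d:=Int} | 0 pending]
  clash: ((Int -> a) -> (c -> c)) vs Int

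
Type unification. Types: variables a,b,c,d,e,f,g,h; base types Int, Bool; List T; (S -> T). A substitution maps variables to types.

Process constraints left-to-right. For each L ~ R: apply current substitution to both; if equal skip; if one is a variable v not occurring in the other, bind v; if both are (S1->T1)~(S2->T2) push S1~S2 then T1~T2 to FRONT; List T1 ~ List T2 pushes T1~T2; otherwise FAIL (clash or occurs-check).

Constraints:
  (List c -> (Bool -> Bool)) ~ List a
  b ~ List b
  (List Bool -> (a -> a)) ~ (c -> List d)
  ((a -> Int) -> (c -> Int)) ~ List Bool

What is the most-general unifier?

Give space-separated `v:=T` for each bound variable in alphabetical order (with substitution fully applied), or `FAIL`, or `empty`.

Answer: FAIL

Derivation:
step 1: unify (List c -> (Bool -> Bool)) ~ List a  [subst: {-} | 3 pending]
  clash: (List c -> (Bool -> Bool)) vs List a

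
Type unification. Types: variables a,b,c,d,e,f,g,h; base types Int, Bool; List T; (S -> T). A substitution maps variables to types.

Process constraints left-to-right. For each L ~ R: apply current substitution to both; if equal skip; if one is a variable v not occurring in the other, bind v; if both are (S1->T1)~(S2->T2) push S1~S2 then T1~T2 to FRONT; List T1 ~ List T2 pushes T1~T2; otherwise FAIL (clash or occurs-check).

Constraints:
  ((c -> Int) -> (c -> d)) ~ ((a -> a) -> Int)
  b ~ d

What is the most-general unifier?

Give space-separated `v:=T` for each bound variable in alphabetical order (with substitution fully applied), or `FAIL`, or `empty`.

Answer: FAIL

Derivation:
step 1: unify ((c -> Int) -> (c -> d)) ~ ((a -> a) -> Int)  [subst: {-} | 1 pending]
  -> decompose arrow: push (c -> Int)~(a -> a), (c -> d)~Int
step 2: unify (c -> Int) ~ (a -> a)  [subst: {-} | 2 pending]
  -> decompose arrow: push c~a, Int~a
step 3: unify c ~ a  [subst: {-} | 3 pending]
  bind c := a
step 4: unify Int ~ a  [subst: {c:=a} | 2 pending]
  bind a := Int
step 5: unify (Int -> d) ~ Int  [subst: {c:=a, a:=Int} | 1 pending]
  clash: (Int -> d) vs Int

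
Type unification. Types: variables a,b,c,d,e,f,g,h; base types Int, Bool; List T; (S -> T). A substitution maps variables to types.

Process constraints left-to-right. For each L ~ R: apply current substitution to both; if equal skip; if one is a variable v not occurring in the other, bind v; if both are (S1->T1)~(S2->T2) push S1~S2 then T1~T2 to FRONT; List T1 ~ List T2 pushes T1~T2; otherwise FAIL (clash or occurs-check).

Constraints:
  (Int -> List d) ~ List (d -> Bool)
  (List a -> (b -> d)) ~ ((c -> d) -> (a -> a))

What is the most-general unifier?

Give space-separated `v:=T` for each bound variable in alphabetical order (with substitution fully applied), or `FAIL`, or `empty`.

step 1: unify (Int -> List d) ~ List (d -> Bool)  [subst: {-} | 1 pending]
  clash: (Int -> List d) vs List (d -> Bool)

Answer: FAIL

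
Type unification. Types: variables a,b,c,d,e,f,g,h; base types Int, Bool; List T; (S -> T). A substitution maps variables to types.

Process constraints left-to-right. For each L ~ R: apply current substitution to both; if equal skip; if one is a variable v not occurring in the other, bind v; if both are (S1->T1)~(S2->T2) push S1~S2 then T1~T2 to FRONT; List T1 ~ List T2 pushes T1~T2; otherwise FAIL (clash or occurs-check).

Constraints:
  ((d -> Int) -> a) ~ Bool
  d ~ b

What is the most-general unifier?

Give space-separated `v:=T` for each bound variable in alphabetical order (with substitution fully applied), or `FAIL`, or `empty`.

step 1: unify ((d -> Int) -> a) ~ Bool  [subst: {-} | 1 pending]
  clash: ((d -> Int) -> a) vs Bool

Answer: FAIL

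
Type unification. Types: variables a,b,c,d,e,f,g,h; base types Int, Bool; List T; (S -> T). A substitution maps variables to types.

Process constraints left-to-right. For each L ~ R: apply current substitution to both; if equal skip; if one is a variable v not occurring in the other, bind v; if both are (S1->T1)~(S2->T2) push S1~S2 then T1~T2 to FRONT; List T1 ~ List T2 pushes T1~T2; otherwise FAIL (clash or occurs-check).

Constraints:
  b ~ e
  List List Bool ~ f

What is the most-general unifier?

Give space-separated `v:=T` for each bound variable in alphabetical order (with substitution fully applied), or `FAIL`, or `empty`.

step 1: unify b ~ e  [subst: {-} | 1 pending]
  bind b := e
step 2: unify List List Bool ~ f  [subst: {b:=e} | 0 pending]
  bind f := List List Bool

Answer: b:=e f:=List List Bool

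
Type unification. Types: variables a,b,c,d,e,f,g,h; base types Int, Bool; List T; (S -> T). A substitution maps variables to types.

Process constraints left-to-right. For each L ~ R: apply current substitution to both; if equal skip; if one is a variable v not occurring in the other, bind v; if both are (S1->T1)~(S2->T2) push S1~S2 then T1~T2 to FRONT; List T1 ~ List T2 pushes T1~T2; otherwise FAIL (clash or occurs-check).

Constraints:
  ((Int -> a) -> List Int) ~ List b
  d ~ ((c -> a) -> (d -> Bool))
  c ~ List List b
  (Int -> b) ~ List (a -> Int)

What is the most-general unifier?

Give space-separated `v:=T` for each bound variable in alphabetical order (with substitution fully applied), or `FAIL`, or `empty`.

step 1: unify ((Int -> a) -> List Int) ~ List b  [subst: {-} | 3 pending]
  clash: ((Int -> a) -> List Int) vs List b

Answer: FAIL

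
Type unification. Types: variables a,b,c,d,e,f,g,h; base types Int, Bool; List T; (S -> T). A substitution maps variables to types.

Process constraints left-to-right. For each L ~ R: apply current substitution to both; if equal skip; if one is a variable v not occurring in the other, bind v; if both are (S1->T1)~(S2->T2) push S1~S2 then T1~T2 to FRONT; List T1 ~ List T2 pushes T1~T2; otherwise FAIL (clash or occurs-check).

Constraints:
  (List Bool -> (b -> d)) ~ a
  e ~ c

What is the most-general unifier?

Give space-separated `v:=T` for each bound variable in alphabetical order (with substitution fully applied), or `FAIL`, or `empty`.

Answer: a:=(List Bool -> (b -> d)) e:=c

Derivation:
step 1: unify (List Bool -> (b -> d)) ~ a  [subst: {-} | 1 pending]
  bind a := (List Bool -> (b -> d))
step 2: unify e ~ c  [subst: {a:=(List Bool -> (b -> d))} | 0 pending]
  bind e := c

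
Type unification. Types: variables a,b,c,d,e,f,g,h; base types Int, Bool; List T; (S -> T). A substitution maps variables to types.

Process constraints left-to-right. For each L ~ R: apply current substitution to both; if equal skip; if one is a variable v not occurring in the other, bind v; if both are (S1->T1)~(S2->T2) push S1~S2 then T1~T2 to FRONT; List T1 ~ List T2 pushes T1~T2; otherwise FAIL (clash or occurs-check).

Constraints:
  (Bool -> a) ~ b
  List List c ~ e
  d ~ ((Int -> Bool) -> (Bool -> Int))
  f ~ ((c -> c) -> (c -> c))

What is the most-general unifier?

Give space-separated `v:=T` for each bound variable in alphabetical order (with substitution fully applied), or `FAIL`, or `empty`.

Answer: b:=(Bool -> a) d:=((Int -> Bool) -> (Bool -> Int)) e:=List List c f:=((c -> c) -> (c -> c))

Derivation:
step 1: unify (Bool -> a) ~ b  [subst: {-} | 3 pending]
  bind b := (Bool -> a)
step 2: unify List List c ~ e  [subst: {b:=(Bool -> a)} | 2 pending]
  bind e := List List c
step 3: unify d ~ ((Int -> Bool) -> (Bool -> Int))  [subst: {b:=(Bool -> a), e:=List List c} | 1 pending]
  bind d := ((Int -> Bool) -> (Bool -> Int))
step 4: unify f ~ ((c -> c) -> (c -> c))  [subst: {b:=(Bool -> a), e:=List List c, d:=((Int -> Bool) -> (Bool -> Int))} | 0 pending]
  bind f := ((c -> c) -> (c -> c))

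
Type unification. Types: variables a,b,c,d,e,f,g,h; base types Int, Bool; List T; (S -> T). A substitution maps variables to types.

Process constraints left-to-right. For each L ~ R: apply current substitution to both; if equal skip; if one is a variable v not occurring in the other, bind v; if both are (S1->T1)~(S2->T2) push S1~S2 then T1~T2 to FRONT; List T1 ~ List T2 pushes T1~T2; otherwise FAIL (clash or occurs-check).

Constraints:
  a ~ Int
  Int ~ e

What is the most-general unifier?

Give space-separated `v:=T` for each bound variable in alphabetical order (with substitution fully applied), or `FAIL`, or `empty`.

Answer: a:=Int e:=Int

Derivation:
step 1: unify a ~ Int  [subst: {-} | 1 pending]
  bind a := Int
step 2: unify Int ~ e  [subst: {a:=Int} | 0 pending]
  bind e := Int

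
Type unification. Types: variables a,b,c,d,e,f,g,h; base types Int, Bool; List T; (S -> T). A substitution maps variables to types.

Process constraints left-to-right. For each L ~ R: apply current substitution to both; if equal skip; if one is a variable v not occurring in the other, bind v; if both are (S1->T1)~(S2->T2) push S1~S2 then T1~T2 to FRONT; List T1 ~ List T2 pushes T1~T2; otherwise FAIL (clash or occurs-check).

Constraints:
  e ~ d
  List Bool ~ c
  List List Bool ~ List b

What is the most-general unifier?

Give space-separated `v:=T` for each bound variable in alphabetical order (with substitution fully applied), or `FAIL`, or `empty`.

Answer: b:=List Bool c:=List Bool e:=d

Derivation:
step 1: unify e ~ d  [subst: {-} | 2 pending]
  bind e := d
step 2: unify List Bool ~ c  [subst: {e:=d} | 1 pending]
  bind c := List Bool
step 3: unify List List Bool ~ List b  [subst: {e:=d, c:=List Bool} | 0 pending]
  -> decompose List: push List Bool~b
step 4: unify List Bool ~ b  [subst: {e:=d, c:=List Bool} | 0 pending]
  bind b := List Bool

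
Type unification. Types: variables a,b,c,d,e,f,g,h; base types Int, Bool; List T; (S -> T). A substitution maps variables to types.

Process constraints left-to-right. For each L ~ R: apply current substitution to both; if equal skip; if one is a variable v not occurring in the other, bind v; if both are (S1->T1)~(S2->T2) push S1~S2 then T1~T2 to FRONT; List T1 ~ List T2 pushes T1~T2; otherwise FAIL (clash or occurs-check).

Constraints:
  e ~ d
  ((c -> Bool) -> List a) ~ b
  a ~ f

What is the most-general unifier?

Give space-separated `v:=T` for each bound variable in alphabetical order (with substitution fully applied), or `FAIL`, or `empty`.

Answer: a:=f b:=((c -> Bool) -> List f) e:=d

Derivation:
step 1: unify e ~ d  [subst: {-} | 2 pending]
  bind e := d
step 2: unify ((c -> Bool) -> List a) ~ b  [subst: {e:=d} | 1 pending]
  bind b := ((c -> Bool) -> List a)
step 3: unify a ~ f  [subst: {e:=d, b:=((c -> Bool) -> List a)} | 0 pending]
  bind a := f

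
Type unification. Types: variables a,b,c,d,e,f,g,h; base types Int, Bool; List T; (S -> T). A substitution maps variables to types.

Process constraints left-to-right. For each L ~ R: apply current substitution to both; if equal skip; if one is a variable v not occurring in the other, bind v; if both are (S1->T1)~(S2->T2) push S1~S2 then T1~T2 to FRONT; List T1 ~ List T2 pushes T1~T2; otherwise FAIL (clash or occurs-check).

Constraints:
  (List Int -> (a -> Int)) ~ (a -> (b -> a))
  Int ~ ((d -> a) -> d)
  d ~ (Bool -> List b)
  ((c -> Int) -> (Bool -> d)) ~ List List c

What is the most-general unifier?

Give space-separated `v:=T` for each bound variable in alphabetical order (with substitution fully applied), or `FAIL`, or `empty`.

step 1: unify (List Int -> (a -> Int)) ~ (a -> (b -> a))  [subst: {-} | 3 pending]
  -> decompose arrow: push List Int~a, (a -> Int)~(b -> a)
step 2: unify List Int ~ a  [subst: {-} | 4 pending]
  bind a := List Int
step 3: unify (List Int -> Int) ~ (b -> List Int)  [subst: {a:=List Int} | 3 pending]
  -> decompose arrow: push List Int~b, Int~List Int
step 4: unify List Int ~ b  [subst: {a:=List Int} | 4 pending]
  bind b := List Int
step 5: unify Int ~ List Int  [subst: {a:=List Int, b:=List Int} | 3 pending]
  clash: Int vs List Int

Answer: FAIL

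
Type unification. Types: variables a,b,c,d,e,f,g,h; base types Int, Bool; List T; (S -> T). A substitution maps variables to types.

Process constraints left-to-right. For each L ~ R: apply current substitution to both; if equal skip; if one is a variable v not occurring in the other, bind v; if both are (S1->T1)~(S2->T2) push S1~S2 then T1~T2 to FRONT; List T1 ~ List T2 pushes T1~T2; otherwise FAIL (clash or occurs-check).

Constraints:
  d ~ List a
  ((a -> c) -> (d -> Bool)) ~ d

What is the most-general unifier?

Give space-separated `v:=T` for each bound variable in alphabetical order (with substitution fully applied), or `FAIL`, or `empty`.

Answer: FAIL

Derivation:
step 1: unify d ~ List a  [subst: {-} | 1 pending]
  bind d := List a
step 2: unify ((a -> c) -> (List a -> Bool)) ~ List a  [subst: {d:=List a} | 0 pending]
  clash: ((a -> c) -> (List a -> Bool)) vs List a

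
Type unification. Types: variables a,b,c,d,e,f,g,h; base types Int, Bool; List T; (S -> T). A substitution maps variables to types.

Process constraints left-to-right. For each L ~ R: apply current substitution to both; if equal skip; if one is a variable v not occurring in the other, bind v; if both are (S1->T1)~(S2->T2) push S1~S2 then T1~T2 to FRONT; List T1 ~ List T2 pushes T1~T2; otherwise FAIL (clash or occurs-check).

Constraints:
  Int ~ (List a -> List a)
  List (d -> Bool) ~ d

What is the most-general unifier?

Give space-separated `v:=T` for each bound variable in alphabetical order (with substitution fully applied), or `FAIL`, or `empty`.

step 1: unify Int ~ (List a -> List a)  [subst: {-} | 1 pending]
  clash: Int vs (List a -> List a)

Answer: FAIL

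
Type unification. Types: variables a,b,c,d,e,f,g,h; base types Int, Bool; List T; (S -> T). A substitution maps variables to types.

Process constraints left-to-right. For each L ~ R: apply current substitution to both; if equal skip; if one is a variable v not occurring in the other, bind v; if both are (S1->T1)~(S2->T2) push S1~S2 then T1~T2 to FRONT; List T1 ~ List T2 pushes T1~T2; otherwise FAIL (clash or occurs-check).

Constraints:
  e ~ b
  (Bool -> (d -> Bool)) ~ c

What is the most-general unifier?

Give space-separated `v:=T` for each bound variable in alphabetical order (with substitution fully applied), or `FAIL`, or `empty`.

Answer: c:=(Bool -> (d -> Bool)) e:=b

Derivation:
step 1: unify e ~ b  [subst: {-} | 1 pending]
  bind e := b
step 2: unify (Bool -> (d -> Bool)) ~ c  [subst: {e:=b} | 0 pending]
  bind c := (Bool -> (d -> Bool))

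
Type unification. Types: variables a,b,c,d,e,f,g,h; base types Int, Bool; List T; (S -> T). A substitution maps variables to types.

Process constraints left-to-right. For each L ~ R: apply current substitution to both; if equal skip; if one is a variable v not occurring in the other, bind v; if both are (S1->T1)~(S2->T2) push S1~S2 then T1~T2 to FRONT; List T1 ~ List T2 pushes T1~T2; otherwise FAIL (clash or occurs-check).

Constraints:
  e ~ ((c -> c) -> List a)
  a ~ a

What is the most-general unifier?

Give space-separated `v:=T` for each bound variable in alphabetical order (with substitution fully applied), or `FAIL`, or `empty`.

Answer: e:=((c -> c) -> List a)

Derivation:
step 1: unify e ~ ((c -> c) -> List a)  [subst: {-} | 1 pending]
  bind e := ((c -> c) -> List a)
step 2: unify a ~ a  [subst: {e:=((c -> c) -> List a)} | 0 pending]
  -> identical, skip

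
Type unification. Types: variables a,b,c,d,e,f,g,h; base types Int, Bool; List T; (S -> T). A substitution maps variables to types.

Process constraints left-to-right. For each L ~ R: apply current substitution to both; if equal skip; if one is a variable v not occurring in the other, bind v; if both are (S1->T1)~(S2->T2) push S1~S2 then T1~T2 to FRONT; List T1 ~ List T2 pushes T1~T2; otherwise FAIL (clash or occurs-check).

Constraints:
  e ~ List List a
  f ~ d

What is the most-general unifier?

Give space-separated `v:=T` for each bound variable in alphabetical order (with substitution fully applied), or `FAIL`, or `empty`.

step 1: unify e ~ List List a  [subst: {-} | 1 pending]
  bind e := List List a
step 2: unify f ~ d  [subst: {e:=List List a} | 0 pending]
  bind f := d

Answer: e:=List List a f:=d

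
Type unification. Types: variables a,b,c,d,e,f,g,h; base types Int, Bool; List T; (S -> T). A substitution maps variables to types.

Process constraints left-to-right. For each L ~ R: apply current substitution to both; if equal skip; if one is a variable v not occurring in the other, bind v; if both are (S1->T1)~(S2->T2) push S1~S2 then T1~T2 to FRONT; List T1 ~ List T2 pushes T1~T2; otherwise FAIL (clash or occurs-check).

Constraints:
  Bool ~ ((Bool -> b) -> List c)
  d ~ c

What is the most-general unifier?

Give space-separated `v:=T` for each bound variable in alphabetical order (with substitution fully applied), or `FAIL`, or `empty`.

step 1: unify Bool ~ ((Bool -> b) -> List c)  [subst: {-} | 1 pending]
  clash: Bool vs ((Bool -> b) -> List c)

Answer: FAIL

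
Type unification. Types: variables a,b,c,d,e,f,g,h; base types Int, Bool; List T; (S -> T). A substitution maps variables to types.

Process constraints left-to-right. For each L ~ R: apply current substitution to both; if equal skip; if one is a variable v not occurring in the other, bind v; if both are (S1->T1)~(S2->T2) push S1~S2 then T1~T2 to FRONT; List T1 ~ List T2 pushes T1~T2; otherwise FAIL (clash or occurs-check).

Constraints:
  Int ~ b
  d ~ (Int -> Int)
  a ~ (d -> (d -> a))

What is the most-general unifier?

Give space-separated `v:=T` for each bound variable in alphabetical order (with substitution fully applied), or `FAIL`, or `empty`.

step 1: unify Int ~ b  [subst: {-} | 2 pending]
  bind b := Int
step 2: unify d ~ (Int -> Int)  [subst: {b:=Int} | 1 pending]
  bind d := (Int -> Int)
step 3: unify a ~ ((Int -> Int) -> ((Int -> Int) -> a))  [subst: {b:=Int, d:=(Int -> Int)} | 0 pending]
  occurs-check fail: a in ((Int -> Int) -> ((Int -> Int) -> a))

Answer: FAIL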